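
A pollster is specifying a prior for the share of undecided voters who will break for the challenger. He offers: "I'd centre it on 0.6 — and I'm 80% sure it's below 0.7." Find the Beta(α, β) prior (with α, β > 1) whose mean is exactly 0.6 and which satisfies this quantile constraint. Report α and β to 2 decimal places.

With mean 0.6 fixed, write α = 0.6s, β = 0.4s where s = α+β.
Need P(θ < 0.7) = 0.8 under Beta(0.6s, 0.4s). Normal approximation: (q−m)/√(m(1−m)/s) ≈ z_{0.8} = 0.842, so s ≈ 0.6·0.4·(0.842)²/(0.7−0.6)² = 17.0.
At s = 17.0: P(θ<0.7) ≈ 0.797. Adjusting to match 0.8 gives s ≈ 17.43.
So α = 0.6·17.43 ≈ 10.46, β = 0.4·17.43 ≈ 6.97.

α ≈ 10.46, β ≈ 6.97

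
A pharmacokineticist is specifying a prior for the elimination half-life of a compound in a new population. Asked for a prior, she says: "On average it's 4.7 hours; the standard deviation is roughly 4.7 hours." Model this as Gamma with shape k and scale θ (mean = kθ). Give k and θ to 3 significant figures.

k ≈ 1, θ ≈ 4.7

For Gamma(k, scale θ): mean = kθ, variance = kθ², so CV = 1/√k.
CV = SD/mean = 4.7/4.7 = 1, hence k = 1/CV² = 1.
Then θ = mean/k = 4.7/1 = 4.7.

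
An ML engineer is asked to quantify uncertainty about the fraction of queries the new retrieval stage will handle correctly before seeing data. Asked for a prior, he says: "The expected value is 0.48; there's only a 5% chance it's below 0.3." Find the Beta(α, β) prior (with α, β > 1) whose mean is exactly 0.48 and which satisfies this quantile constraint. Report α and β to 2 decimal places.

α ≈ 9.44, β ≈ 10.23

With mean 0.48 fixed, write α = 0.48s, β = 0.52s where s = α+β.
Need P(θ < 0.3) = 0.05 under Beta(0.48s, 0.52s). Normal approximation: (q−m)/√(m(1−m)/s) ≈ z_{0.05} = -1.64, so s ≈ 0.48·0.52·(-1.64)²/(0.3−0.48)² = 20.8.
At s = 20.8: P(θ<0.3) ≈ 0.045. Adjusting to match 0.05 gives s ≈ 19.67.
So α = 0.48·19.67 ≈ 9.44, β = 0.52·19.67 ≈ 10.23.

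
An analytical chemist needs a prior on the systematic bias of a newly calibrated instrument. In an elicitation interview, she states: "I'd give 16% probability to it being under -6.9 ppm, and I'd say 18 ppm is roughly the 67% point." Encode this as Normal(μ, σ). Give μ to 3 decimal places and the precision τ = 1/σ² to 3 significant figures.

The p-quantile of Normal(μ,σ) is μ + z_p·σ, with z_{0.16} = -0.9945 and z_{0.67} = 0.4399.
Eliminate σ: μ = (z₂·x₁ − z₁·x₂)/(z₂ − z₁) = (0.4399·-6.9 − (-0.9945)·18)/1.434 = 10.363.
Then σ = (x₂ − x₁)/(z₂ − z₁) = (18 − -6.9)/1.434 = 17.360.
Precision τ = 1/σ² = 1/17.36² = 0.00332.

μ = 10.363, τ = 0.00332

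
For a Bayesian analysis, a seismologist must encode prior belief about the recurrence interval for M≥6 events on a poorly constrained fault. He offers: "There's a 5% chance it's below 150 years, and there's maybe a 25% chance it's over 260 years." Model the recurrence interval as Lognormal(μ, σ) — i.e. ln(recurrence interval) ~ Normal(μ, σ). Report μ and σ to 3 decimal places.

If T ~ Lognormal(μ,σ) then ln T ~ Normal(μ,σ), so the p-quantile of ln T is μ + z_p·σ.
ln(150) = 5.011 and ln(260) = 5.561; z_{0.05} = -1.645, z_{0.75} = 0.6745.
σ = (5.561 − 5.011)/(0.6745 − (-1.645)) = 0.237.
μ = 5.011 − (-1.645)·0.237 = 5.401.

μ ≈ 5.401, σ ≈ 0.237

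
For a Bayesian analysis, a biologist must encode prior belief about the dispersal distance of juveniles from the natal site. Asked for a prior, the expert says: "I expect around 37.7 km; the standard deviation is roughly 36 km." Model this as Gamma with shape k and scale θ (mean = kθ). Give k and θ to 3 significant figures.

k ≈ 1.1, θ ≈ 34.4

For Gamma(k, scale θ): mean = kθ, variance = kθ², so CV = 1/√k.
CV = SD/mean = 36/37.7 = 0.9549, hence k = 1/CV² = 1.1.
Then θ = mean/k = 37.7/1.1 = 34.4.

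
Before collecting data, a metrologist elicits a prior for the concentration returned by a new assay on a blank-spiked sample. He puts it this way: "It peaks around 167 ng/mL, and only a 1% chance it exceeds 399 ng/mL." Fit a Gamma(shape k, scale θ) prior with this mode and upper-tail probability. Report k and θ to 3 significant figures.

Gamma(k,θ) with k>1 has mode (k−1)θ, so θ = 167/(k−1).
Need P(X < 399) = 0.99 with θ tied to k this way. Start at k = 2, θ = 167: P(X<399) ≈ 0.689.
Too low — raise k to concentrate. Iterating converges to k ≈ 7.25.
Then θ = 167/(7.25−1) ≈ 26.7.

k ≈ 7.25, θ ≈ 26.7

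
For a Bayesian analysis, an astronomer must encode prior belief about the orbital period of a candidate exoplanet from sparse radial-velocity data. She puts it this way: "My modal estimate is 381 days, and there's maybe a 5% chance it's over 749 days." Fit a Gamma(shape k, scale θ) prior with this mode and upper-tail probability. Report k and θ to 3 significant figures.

Gamma(k,θ) with k>1 has mode (k−1)θ, so θ = 381/(k−1).
Need P(X < 749) = 0.95 with θ tied to k this way. Start at k = 2, θ = 381: P(X<749) ≈ 0.585.
Too low — raise k to concentrate. Iterating converges to k ≈ 7.07.
Then θ = 381/(7.07−1) ≈ 62.7.

k ≈ 7.07, θ ≈ 62.7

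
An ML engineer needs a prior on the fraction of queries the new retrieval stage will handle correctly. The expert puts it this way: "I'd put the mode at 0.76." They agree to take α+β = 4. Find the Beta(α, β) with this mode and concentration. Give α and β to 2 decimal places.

For α,β > 1 the Beta mode is (α−1)/(α+β−2). With α+β = 4, the mode is (α−1)/2.
Set (α−1)/2 = 0.76 → α = 1 + 0.76·2 = 2.52.
β = 4 − α = 1.48.

α = 2.52, β = 1.48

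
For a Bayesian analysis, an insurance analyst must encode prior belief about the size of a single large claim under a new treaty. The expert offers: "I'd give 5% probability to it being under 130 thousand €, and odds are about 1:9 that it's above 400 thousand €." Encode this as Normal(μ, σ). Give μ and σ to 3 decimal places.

For Normal(μ,σ), the p-quantile is μ + z_p·σ. Here z_{0.05} = -1.645, z_{0.9} = 1.282.
So 130 = μ − 1.645σ and 400 = μ + 1.282σ.
Subtracting: σ = (400 − 130)/(1.282 − (-1.645)) = 92.263.
Then μ = 130 − (-1.645)·92.263 = 281.760.

μ = 281.760, σ = 92.263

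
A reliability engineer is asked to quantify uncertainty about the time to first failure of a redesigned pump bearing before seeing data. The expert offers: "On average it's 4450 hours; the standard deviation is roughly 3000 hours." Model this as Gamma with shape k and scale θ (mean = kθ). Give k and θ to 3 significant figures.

For Gamma(k, scale θ): mean = kθ, variance = kθ², so CV = 1/√k.
CV = SD/mean = 3000/4450 = 0.6742, hence k = 1/CV² = 2.2.
Then θ = mean/k = 4450/2.2 = 2020.

k ≈ 2.2, θ ≈ 2020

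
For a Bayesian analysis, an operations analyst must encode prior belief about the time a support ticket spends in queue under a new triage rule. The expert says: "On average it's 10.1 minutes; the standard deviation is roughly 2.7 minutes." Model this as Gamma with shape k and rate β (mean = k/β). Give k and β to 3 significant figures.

For Gamma(k, rate β): mean = k/β, variance = k/β², so CV = 1/√k.
CV = SD/mean = 2.7/10.1 = 0.2673, hence k = 1/CV² = 14.
Then β = k/mean = 14/10.1 = 1.39.

k ≈ 14, β ≈ 1.39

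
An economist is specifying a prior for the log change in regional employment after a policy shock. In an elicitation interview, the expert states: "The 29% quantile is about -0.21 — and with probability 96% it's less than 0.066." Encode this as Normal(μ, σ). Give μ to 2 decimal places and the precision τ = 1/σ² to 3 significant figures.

μ = -0.14, τ = 69.7

For Normal(μ,σ), the p-quantile is μ + z_p·σ. Here z_{0.29} = -0.5534, z_{0.96} = 1.751.
So -0.21 = μ − 0.5534σ and 0.066 = μ + 1.751σ.
Subtracting: σ = (0.066 − -0.21)/(1.751 − (-0.5534)) = 0.12.
Then μ = -0.21 − (-0.5534)·0.12 = -0.14.
Precision τ = 1/σ² = 1/0.1198² = 69.7.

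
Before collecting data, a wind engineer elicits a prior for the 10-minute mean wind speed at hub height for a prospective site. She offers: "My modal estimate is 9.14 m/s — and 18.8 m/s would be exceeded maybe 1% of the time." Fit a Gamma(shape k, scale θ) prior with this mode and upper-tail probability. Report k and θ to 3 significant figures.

k ≈ 10.4, θ ≈ 0.973

Gamma(k,θ) with k>1 has mode (k−1)θ, so θ = 9.14/(k−1).
Need P(X < 18.8) = 0.99 with θ tied to k this way. Start at k = 2, θ = 9.14: P(X<18.8) ≈ 0.609.
Too low — raise k to concentrate. Iterating converges to k ≈ 10.4.
Then θ = 9.14/(10.4−1) ≈ 0.973.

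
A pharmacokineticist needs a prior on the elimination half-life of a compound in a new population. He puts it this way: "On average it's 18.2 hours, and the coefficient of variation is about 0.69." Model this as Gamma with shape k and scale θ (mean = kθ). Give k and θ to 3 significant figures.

For Gamma(k, scale θ): mean = kθ, variance = kθ², so CV = 1/√k.
CV = 0.69, hence k = 1/CV² = 2.1.
Then θ = mean/k = 18.2/2.1 = 8.67.

k ≈ 2.1, θ ≈ 8.67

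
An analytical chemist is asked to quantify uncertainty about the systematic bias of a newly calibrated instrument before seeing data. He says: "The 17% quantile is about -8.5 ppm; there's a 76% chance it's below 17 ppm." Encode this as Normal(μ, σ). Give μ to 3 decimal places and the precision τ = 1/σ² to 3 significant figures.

For Normal(μ,σ), the p-quantile is μ + z_p·σ. Here z_{0.17} = -0.9542, z_{0.76} = 0.7063.
So -8.5 = μ − 0.9542σ and 17 = μ + 0.7063σ.
Subtracting: σ = (17 − -8.5)/(0.7063 − (-0.9542)) = 15.357.
Then μ = -8.5 − (-0.9542)·15.357 = 6.153.
Precision τ = 1/σ² = 1/15.36² = 0.00424.

μ = 6.153, τ = 0.00424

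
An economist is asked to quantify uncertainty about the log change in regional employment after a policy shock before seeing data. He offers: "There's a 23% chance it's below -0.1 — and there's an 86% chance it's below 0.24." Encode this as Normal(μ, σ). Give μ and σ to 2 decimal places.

μ = 0.04, σ = 0.19

The p-quantile of Normal(μ,σ) is μ + z_p·σ, with z_{0.23} = -0.7388 and z_{0.86} = 1.08.
Eliminate σ: μ = (z₂·x₁ − z₁·x₂)/(z₂ − z₁) = (1.08·-0.1 − (-0.7388)·0.24)/1.819 = 0.04.
Then σ = (x₂ − x₁)/(z₂ − z₁) = (0.24 − -0.1)/1.819 = 0.19.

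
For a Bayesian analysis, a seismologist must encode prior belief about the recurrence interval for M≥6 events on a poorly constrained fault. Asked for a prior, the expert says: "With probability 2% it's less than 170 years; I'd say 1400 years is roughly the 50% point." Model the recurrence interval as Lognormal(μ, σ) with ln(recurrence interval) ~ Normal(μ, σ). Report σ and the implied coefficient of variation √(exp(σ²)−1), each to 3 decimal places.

If T ~ Lognormal(μ,σ) then ln T ~ Normal(μ,σ), so the p-quantile of ln T is μ + z_p·σ.
ln(170) = 5.136 and ln(1400) = 7.244; z_{0.02} = -2.054, z_{0.5} = 0.
σ = (7.244 − 5.136)/(0 − (-2.054)) = 1.027.
μ = 5.136 − (-2.054)·1.027 = 7.244.
CV = √(exp(σ²)−1) = √(exp(1.0540)−1) = 1.367.

σ ≈ 1.027, CV ≈ 1.367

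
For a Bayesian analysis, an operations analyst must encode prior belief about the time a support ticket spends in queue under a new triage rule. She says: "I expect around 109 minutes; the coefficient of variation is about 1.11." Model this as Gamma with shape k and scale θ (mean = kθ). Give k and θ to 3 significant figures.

For Gamma(k, scale θ): mean = kθ, variance = kθ², so CV = 1/√k.
CV = 1.11, hence k = 1/CV² = 0.812.
Then θ = mean/k = 109/0.812 = 134.

k ≈ 0.812, θ ≈ 134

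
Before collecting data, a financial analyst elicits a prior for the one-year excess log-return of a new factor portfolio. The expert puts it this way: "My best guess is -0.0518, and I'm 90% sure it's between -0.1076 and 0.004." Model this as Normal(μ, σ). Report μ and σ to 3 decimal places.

μ = -0.052, σ = 0.034

A symmetric 90% interval runs μ ± z·σ with z = 1.645.
Half-width = 0.0558, so σ = 0.0558/1.645 = 0.034.
μ is the stated best guess, -0.052.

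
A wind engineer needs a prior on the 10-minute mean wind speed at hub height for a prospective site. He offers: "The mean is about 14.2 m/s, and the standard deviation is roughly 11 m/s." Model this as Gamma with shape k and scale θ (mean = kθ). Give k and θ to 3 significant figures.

For Gamma(k, scale θ): mean = kθ, variance = kθ², so CV = 1/√k.
CV = SD/mean = 11/14.2 = 0.7746, hence k = 1/CV² = 1.67.
Then θ = mean/k = 14.2/1.67 = 8.52.

k ≈ 1.67, θ ≈ 8.52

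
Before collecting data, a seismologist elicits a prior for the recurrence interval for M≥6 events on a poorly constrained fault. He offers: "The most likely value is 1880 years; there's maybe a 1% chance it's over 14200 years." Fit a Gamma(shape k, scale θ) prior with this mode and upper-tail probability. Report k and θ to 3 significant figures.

k ≈ 1.84, θ ≈ 2240

Gamma(k,θ) with k>1 has mode (k−1)θ, so θ = 1880/(k−1).
Need P(X < 14200) = 0.99 with θ tied to k this way. Start at k = 2, θ = 1880: P(X<14200) ≈ 0.996.
Too high — lower k to spread out. Iterating converges to k ≈ 1.84.
Then θ = 1880/(1.84−1) ≈ 2240.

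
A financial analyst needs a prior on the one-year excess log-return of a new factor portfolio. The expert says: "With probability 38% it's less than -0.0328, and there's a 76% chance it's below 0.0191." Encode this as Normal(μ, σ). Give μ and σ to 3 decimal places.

μ = -0.017, σ = 0.051

The p-quantile of Normal(μ,σ) is μ + z_p·σ, with z_{0.38} = -0.3055 and z_{0.76} = 0.7063.
Eliminate σ: μ = (z₂·x₁ − z₁·x₂)/(z₂ − z₁) = (0.7063·-0.0328 − (-0.3055)·0.0191)/1.012 = -0.017.
Then σ = (x₂ − x₁)/(z₂ − z₁) = (0.0191 − -0.0328)/1.012 = 0.051.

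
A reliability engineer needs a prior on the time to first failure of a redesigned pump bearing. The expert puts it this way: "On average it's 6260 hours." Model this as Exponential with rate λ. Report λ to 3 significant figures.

λ ≈ 0.00016

Exponential mean = 1/λ, so λ = 1/6260.0 = 0.00016.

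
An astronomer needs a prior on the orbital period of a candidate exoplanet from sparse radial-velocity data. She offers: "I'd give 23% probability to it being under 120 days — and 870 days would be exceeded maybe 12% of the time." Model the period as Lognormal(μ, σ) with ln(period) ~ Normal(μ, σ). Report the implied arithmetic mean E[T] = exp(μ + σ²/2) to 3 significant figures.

If T ~ Lognormal(μ,σ) then ln T ~ Normal(μ,σ), so the p-quantile of ln T is μ + z_p·σ.
ln(120) = 4.787 and ln(870) = 6.768; z_{0.23} = -0.7388, z_{0.88} = 1.175.
σ = (6.768 − 4.787)/(1.175 − (-0.7388)) = 1.035.
μ = 4.787 − (-0.7388)·1.035 = 5.552.
E[T] = exp(μ + σ²/2) = exp(5.552 + 0.5357) = 441 days.

E[T] ≈ 441 days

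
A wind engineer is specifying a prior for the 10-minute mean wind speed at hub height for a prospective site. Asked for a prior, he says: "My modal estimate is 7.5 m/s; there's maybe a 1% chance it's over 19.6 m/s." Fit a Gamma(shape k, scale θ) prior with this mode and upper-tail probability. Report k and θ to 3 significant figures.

Gamma(k,θ) with k>1 has mode (k−1)θ, so θ = 7.5/(k−1).
Need P(X < 19.6) = 0.99 with θ tied to k this way. Start at k = 2, θ = 7.5: P(X<19.6) ≈ 0.735.
Too low — raise k to concentrate. Iterating converges to k ≈ 6.04.
Then θ = 7.5/(6.04−1) ≈ 1.49.

k ≈ 6.04, θ ≈ 1.49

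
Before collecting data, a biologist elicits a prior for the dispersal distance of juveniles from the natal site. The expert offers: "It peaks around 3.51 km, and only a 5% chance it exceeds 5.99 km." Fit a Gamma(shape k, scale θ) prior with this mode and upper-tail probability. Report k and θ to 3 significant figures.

Gamma(k,θ) with k>1 has mode (k−1)θ, so θ = 3.51/(k−1).
Need P(X < 5.99) = 0.95 with θ tied to k this way. Start at k = 2, θ = 3.51: P(X<5.99) ≈ 0.509.
Too low — raise k to concentrate. Iterating converges to k ≈ 10.8.
Then θ = 3.51/(10.8−1) ≈ 0.359.

k ≈ 10.8, θ ≈ 0.359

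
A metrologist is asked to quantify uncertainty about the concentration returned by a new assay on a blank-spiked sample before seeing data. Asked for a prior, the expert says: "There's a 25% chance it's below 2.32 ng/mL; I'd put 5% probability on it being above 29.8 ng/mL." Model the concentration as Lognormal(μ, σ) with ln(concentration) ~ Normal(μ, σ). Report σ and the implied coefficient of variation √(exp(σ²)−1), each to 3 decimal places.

If T ~ Lognormal(μ,σ) then ln T ~ Normal(μ,σ), so the p-quantile of ln T is μ + z_p·σ.
ln(2.32) = 0.8416 and ln(29.8) = 3.395; z_{0.25} = -0.6745, z_{0.95} = 1.645.
σ = (3.395 − 0.8416)/(1.645 − (-0.6745)) = 1.101.
μ = 0.8416 − (-0.6745)·1.101 = 1.584.
CV = √(exp(σ²)−1) = √(exp(1.2116)−1) = 1.536.

σ ≈ 1.101, CV ≈ 1.536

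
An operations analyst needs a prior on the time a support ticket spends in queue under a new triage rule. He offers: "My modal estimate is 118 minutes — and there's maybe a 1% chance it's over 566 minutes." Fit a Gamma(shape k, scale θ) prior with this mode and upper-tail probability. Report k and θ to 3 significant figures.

Gamma(k,θ) with k>1 has mode (k−1)θ, so θ = 118/(k−1).
Need P(X < 566) = 0.99 with θ tied to k this way. Start at k = 2, θ = 118: P(X<566) ≈ 0.952.
Too low — raise k to concentrate. Iterating converges to k ≈ 2.61.
Then θ = 118/(2.61−1) ≈ 73.1.

k ≈ 2.61, θ ≈ 73.1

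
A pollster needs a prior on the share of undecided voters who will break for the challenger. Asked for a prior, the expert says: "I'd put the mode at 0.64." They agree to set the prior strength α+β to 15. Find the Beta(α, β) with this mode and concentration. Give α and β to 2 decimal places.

For α,β > 1 the Beta mode is (α−1)/(α+β−2). With α+β = 15, the mode is (α−1)/13.
Set (α−1)/13 = 0.64 → α = 1 + 0.64·13 = 9.32.
β = 15 − α = 5.68.

α = 9.32, β = 5.68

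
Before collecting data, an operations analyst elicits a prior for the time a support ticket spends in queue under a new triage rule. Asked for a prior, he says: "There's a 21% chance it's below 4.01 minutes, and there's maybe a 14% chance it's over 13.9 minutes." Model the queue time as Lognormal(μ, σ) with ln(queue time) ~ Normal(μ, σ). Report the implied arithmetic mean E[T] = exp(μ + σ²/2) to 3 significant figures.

If T ~ Lognormal(μ,σ) then ln T ~ Normal(μ,σ), so the p-quantile of ln T is μ + z_p·σ.
ln(4.01) = 1.389 and ln(13.9) = 2.632; z_{0.21} = -0.8064, z_{0.86} = 1.08.
σ = (2.632 − 1.389)/(1.08 − (-0.8064)) = 0.659.
μ = 1.389 − (-0.8064)·0.659 = 1.920.
E[T] = exp(μ + σ²/2) = exp(1.920 + 0.2170) = 8.48 minutes.

E[T] ≈ 8.48 minutes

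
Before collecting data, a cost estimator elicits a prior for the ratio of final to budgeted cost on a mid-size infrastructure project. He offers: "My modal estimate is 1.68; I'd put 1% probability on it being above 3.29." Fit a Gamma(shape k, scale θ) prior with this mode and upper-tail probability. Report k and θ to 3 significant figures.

k ≈ 11.9, θ ≈ 0.154

Gamma(k,θ) with k>1 has mode (k−1)θ, so θ = 1.68/(k−1).
Need P(X < 3.29) = 0.99 with θ tied to k this way. Start at k = 2, θ = 1.68: P(X<3.29) ≈ 0.583.
Too low — raise k to concentrate. Iterating converges to k ≈ 11.9.
Then θ = 1.68/(11.9−1) ≈ 0.154.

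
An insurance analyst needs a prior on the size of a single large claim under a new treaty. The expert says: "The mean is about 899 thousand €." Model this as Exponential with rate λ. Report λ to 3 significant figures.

λ ≈ 0.00111

Exponential mean = 1/λ, so λ = 1/899.0 = 0.00111.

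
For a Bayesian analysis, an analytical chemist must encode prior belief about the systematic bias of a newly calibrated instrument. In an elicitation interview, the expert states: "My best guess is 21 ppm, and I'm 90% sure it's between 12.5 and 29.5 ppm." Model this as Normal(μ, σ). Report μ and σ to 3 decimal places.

μ = 21.000, σ = 5.168

A symmetric 90% interval runs μ ± z·σ with z = 1.645.
Half-width = 8.5, so σ = 8.5/1.645 = 5.168.
μ is the stated best guess, 21.000.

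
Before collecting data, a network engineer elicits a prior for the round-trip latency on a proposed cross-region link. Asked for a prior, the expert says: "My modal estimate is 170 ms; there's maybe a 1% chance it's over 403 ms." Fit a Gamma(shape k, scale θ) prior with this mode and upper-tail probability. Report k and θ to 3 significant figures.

k ≈ 7.37, θ ≈ 26.7

Gamma(k,θ) with k>1 has mode (k−1)θ, so θ = 170/(k−1).
Need P(X < 403) = 0.99 with θ tied to k this way. Start at k = 2, θ = 170: P(X<403) ≈ 0.685.
Too low — raise k to concentrate. Iterating converges to k ≈ 7.37.
Then θ = 170/(7.37−1) ≈ 26.7.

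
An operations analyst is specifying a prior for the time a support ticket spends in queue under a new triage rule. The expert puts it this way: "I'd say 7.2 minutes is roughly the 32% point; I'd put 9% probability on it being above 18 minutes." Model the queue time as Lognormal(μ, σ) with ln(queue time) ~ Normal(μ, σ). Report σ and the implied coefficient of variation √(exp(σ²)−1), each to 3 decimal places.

If T ~ Lognormal(μ,σ) then ln T ~ Normal(μ,σ), so the p-quantile of ln T is μ + z_p·σ.
ln(7.2) = 1.974 and ln(18) = 2.89; z_{0.32} = -0.4677, z_{0.91} = 1.341.
σ = (2.89 − 1.974)/(1.341 − (-0.4677)) = 0.507.
μ = 1.974 − (-0.4677)·0.507 = 2.211.
CV = √(exp(σ²)−1) = √(exp(0.2567)−1) = 0.541.

σ ≈ 0.507, CV ≈ 0.541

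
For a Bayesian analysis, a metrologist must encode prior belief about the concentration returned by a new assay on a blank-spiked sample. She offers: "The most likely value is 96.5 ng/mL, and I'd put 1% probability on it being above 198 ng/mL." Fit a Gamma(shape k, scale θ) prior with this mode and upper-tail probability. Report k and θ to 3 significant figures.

Gamma(k,θ) with k>1 has mode (k−1)θ, so θ = 96.5/(k−1).
Need P(X < 198) = 0.99 with θ tied to k this way. Start at k = 2, θ = 96.5: P(X<198) ≈ 0.608.
Too low — raise k to concentrate. Iterating converges to k ≈ 10.5.
Then θ = 96.5/(10.5−1) ≈ 10.2.

k ≈ 10.5, θ ≈ 10.2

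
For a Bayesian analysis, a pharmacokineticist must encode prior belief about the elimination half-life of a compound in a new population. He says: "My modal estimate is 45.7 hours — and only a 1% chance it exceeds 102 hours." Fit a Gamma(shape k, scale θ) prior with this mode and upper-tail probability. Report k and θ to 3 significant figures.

Gamma(k,θ) with k>1 has mode (k−1)θ, so θ = 45.7/(k−1).
Need P(X < 102) = 0.99 with θ tied to k this way. Start at k = 2, θ = 45.7: P(X<102) ≈ 0.653.
Too low — raise k to concentrate. Iterating converges to k ≈ 8.46.
Then θ = 45.7/(8.46−1) ≈ 6.13.

k ≈ 8.46, θ ≈ 6.13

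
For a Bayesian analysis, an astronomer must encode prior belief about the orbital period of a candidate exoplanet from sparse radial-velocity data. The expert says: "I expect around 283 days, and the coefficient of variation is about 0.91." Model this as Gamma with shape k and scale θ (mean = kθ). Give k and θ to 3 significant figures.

For Gamma(k, scale θ): mean = kθ, variance = kθ², so CV = 1/√k.
CV = 0.91, hence k = 1/CV² = 1.21.
Then θ = mean/k = 283/1.21 = 234.

k ≈ 1.21, θ ≈ 234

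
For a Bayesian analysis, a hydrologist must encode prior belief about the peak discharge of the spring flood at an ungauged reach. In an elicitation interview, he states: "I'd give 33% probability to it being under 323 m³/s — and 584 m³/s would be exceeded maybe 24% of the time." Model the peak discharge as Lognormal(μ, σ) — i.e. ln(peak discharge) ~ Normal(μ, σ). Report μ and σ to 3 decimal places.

If T ~ Lognormal(μ,σ) then ln T ~ Normal(μ,σ), so the p-quantile of ln T is μ + z_p·σ.
ln(323) = 5.778 and ln(584) = 6.37; z_{0.33} = -0.4399, z_{0.76} = 0.7063.
σ = (6.37 − 5.778)/(0.7063 − (-0.4399)) = 0.517.
μ = 5.778 − (-0.4399)·0.517 = 6.005.

μ ≈ 6.005, σ ≈ 0.517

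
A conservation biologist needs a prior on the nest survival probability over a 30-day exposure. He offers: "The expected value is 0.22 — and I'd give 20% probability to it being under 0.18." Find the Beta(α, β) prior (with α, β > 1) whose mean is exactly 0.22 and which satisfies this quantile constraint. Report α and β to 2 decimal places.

α ≈ 17.19, β ≈ 60.94

With mean 0.22 fixed, write α = 0.22s, β = 0.78s where s = α+β.
Need P(θ < 0.18) = 0.2 under Beta(0.22s, 0.78s). Normal approximation: (q−m)/√(m(1−m)/s) ≈ z_{0.2} = -0.842, so s ≈ 0.22·0.78·(-0.842)²/(0.18−0.22)² = 76.0.
At s = 76.0: P(θ<0.18) ≈ 0.204. Adjusting to match 0.2 gives s ≈ 78.13.
So α = 0.22·78.13 ≈ 17.19, β = 0.78·78.13 ≈ 60.94.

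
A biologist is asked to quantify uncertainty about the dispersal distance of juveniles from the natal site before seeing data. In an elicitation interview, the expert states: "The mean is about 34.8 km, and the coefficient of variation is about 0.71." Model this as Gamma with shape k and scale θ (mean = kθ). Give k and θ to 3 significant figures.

For Gamma(k, scale θ): mean = kθ, variance = kθ², so CV = 1/√k.
CV = 0.71, hence k = 1/CV² = 1.98.
Then θ = mean/k = 34.8/1.98 = 17.5.

k ≈ 1.98, θ ≈ 17.5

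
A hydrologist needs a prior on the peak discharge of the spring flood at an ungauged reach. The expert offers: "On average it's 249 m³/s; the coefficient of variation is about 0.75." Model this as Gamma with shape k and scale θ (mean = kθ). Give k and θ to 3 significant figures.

For Gamma(k, scale θ): mean = kθ, variance = kθ², so CV = 1/√k.
CV = 0.75, hence k = 1/CV² = 1.78.
Then θ = mean/k = 249/1.78 = 140.

k ≈ 1.78, θ ≈ 140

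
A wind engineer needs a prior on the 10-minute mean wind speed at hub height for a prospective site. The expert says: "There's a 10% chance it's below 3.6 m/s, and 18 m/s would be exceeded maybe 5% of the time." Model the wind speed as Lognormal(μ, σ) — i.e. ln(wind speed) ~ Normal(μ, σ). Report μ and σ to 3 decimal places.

If T ~ Lognormal(μ,σ) then ln T ~ Normal(μ,σ), so the p-quantile of ln T is μ + z_p·σ.
ln(3.6) = 1.281 and ln(18) = 2.89; z_{0.1} = -1.282, z_{0.95} = 1.645.
σ = (2.89 − 1.281)/(1.645 − (-1.282)) = 0.550.
μ = 1.281 − (-1.282)·0.550 = 1.986.

μ ≈ 1.986, σ ≈ 0.550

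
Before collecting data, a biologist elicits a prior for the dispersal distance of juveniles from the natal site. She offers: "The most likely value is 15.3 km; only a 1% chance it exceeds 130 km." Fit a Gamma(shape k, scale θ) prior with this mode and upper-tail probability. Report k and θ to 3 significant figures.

Gamma(k,θ) with k>1 has mode (k−1)θ, so θ = 15.3/(k−1).
Need P(X < 130) = 0.99 with θ tied to k this way. Start at k = 2, θ = 15.3: P(X<130) ≈ 0.998.
Too high — lower k to spread out. Iterating converges to k ≈ 1.72.
Then θ = 15.3/(1.72−1) ≈ 21.3.

k ≈ 1.72, θ ≈ 21.3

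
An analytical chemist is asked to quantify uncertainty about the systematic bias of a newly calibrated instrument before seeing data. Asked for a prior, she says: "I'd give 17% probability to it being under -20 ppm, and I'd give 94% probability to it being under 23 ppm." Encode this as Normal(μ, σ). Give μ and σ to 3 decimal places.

The p-quantile of Normal(μ,σ) is μ + z_p·σ, with z_{0.17} = -0.9542 and z_{0.94} = 1.555.
Eliminate σ: μ = (z₂·x₁ − z₁·x₂)/(z₂ − z₁) = (1.555·-20 − (-0.9542)·23)/2.509 = -3.647.
Then σ = (x₂ − x₁)/(z₂ − z₁) = (23 − -20)/2.509 = 17.139.

μ = -3.647, σ = 17.139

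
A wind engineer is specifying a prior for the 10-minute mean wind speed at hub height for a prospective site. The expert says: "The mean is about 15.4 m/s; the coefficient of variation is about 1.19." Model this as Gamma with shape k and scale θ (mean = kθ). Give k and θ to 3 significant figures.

k ≈ 0.706, θ ≈ 21.8

For Gamma(k, scale θ): mean = kθ, variance = kθ², so CV = 1/√k.
CV = 1.19, hence k = 1/CV² = 0.706.
Then θ = mean/k = 15.4/0.706 = 21.8.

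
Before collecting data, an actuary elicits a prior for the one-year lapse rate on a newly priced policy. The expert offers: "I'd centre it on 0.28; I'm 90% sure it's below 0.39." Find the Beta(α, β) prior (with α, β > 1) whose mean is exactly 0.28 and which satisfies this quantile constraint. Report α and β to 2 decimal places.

With mean 0.28 fixed, write α = 0.28s, β = 0.72s where s = α+β.
Need P(θ < 0.39) = 0.9 under Beta(0.28s, 0.72s). Normal approximation: (q−m)/√(m(1−m)/s) ≈ z_{0.9} = 1.28, so s ≈ 0.28·0.72·(1.28)²/(0.39−0.28)² = 27.4.
At s = 27.4: P(θ<0.39) ≈ 0.896. Adjusting to match 0.9 gives s ≈ 28.54.
So α = 0.28·28.54 ≈ 7.99, β = 0.72·28.54 ≈ 20.55.

α ≈ 7.99, β ≈ 20.55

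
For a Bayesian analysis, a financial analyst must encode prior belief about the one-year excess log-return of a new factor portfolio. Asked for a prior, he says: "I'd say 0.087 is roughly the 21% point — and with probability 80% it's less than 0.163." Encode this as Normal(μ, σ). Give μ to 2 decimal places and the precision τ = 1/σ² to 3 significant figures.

μ = 0.12, τ = 470

The p-quantile of Normal(μ,σ) is μ + z_p·σ, with z_{0.21} = -0.8064 and z_{0.8} = 0.8416.
Eliminate σ: μ = (z₂·x₁ − z₁·x₂)/(z₂ − z₁) = (0.8416·0.087 − (-0.8064)·0.163)/1.648 = 0.12.
Then σ = (x₂ − x₁)/(z₂ − z₁) = (0.163 − 0.087)/1.648 = 0.05.
Precision τ = 1/σ² = 1/0.04612² = 470.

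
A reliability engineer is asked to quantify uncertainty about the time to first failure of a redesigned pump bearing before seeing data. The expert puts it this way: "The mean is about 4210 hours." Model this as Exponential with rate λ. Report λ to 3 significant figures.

Exponential mean = 1/λ, so λ = 1/4210.0 = 0.000238.

λ ≈ 0.000238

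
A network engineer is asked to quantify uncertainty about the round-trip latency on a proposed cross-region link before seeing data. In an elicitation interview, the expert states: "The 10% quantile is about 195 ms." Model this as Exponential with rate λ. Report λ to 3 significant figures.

λ ≈ 0.00054

P(T < 195.0) = 1 − e^(−λ·195.0) = 0.1, so λ = −ln(1−0.1)/195.0 = −ln(0.9)/195.0 = 0.00054.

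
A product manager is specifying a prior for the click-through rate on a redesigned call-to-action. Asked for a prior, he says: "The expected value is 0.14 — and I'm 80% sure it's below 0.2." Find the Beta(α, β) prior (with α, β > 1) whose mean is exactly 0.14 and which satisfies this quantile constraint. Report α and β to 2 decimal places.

α ≈ 2.78, β ≈ 17.06

With mean 0.14 fixed, write α = 0.14s, β = 0.86s where s = α+β.
Need P(θ < 0.2) = 0.8 under Beta(0.14s, 0.86s). Normal approximation: (q−m)/√(m(1−m)/s) ≈ z_{0.8} = 0.842, so s ≈ 0.14·0.86·(0.842)²/(0.2−0.14)² = 23.7.
At s = 23.7: P(θ<0.2) ≈ 0.814. Adjusting to match 0.8 gives s ≈ 19.84.
So α = 0.14·19.84 ≈ 2.78, β = 0.86·19.84 ≈ 17.06.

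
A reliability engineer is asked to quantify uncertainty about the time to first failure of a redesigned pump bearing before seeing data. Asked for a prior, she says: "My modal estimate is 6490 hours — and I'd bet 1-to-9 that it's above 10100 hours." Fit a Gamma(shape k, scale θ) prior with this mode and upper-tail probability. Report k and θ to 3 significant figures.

Gamma(k,θ) with k>1 has mode (k−1)θ, so θ = 6490/(k−1).
Need P(X < 10100) = 0.9 with θ tied to k this way. Start at k = 2, θ = 6490: P(X<10100) ≈ 0.461.
Too low — raise k to concentrate. Iterating converges to k ≈ 10.6.
Then θ = 6490/(10.6−1) ≈ 678.

k ≈ 10.6, θ ≈ 678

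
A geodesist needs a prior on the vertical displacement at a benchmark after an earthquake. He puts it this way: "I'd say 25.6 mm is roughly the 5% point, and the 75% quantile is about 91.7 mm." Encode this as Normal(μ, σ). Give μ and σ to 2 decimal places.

μ = 72.48, σ = 28.50

The p-quantile of Normal(μ,σ) is μ + z_p·σ, with z_{0.05} = -1.645 and z_{0.75} = 0.6745.
Eliminate σ: μ = (z₂·x₁ − z₁·x₂)/(z₂ − z₁) = (0.6745·25.6 − (-1.645)·91.7)/2.319 = 72.48.
Then σ = (x₂ − x₁)/(z₂ − z₁) = (91.7 − 25.6)/2.319 = 28.50.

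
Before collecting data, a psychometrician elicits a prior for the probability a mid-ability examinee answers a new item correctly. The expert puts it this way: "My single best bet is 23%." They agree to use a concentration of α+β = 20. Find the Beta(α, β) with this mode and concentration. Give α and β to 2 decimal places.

α = 5.14, β = 14.86

For α,β > 1 the Beta mode is (α−1)/(α+β−2). With α+β = 20, the mode is (α−1)/18.
Set (α−1)/18 = 0.23 → α = 1 + 0.23·18 = 5.14.
β = 20 − α = 14.86.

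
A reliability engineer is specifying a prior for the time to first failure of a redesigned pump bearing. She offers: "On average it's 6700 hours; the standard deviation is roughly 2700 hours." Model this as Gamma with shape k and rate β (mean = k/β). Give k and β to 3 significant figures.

For Gamma(k, rate β): mean = k/β, variance = k/β², so CV = 1/√k.
CV = SD/mean = 2700/6700 = 0.403, hence k = 1/CV² = 6.16.
Then β = k/mean = 6.16/6700 = 0.000919.

k ≈ 6.16, β ≈ 0.000919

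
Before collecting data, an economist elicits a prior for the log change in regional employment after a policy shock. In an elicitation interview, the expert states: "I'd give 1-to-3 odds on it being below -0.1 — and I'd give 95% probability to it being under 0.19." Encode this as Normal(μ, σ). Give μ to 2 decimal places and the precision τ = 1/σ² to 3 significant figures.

μ = -0.02, τ = 64

The p-quantile of Normal(μ,σ) is μ + z_p·σ, with z_{0.25} = -0.6745 and z_{0.95} = 1.645.
Eliminate σ: μ = (z₂·x₁ − z₁·x₂)/(z₂ − z₁) = (1.645·-0.1 − (-0.6745)·0.19)/2.319 = -0.02.
Then σ = (x₂ − x₁)/(z₂ − z₁) = (0.19 − -0.1)/2.319 = 0.13.
Precision τ = 1/σ² = 1/0.125² = 64.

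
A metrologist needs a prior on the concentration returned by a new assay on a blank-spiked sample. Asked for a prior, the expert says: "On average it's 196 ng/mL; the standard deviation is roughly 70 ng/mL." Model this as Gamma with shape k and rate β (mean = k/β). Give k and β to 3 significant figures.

For Gamma(k, rate β): mean = k/β, variance = k/β², so CV = 1/√k.
CV = SD/mean = 70/196 = 0.3571, hence k = 1/CV² = 7.84.
Then β = k/mean = 7.84/196 = 0.04.

k ≈ 7.84, β ≈ 0.04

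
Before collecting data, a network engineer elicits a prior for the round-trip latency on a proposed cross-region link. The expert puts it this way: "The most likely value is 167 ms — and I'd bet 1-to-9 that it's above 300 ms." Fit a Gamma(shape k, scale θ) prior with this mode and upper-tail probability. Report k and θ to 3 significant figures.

k ≈ 6.55, θ ≈ 30.1

Gamma(k,θ) with k>1 has mode (k−1)θ, so θ = 167/(k−1).
Need P(X < 300) = 0.9 with θ tied to k this way. Start at k = 2, θ = 167: P(X<300) ≈ 0.536.
Too low — raise k to concentrate. Iterating converges to k ≈ 6.55.
Then θ = 167/(6.55−1) ≈ 30.1.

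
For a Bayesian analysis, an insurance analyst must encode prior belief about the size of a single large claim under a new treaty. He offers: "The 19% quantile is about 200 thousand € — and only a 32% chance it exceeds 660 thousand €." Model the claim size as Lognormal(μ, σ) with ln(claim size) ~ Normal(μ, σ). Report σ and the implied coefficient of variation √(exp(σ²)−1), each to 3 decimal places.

If T ~ Lognormal(μ,σ) then ln T ~ Normal(μ,σ), so the p-quantile of ln T is μ + z_p·σ.
ln(200) = 5.298 and ln(660) = 6.492; z_{0.19} = -0.8779, z_{0.68} = 0.4677.
σ = (6.492 − 5.298)/(0.4677 − (-0.8779)) = 0.887.
μ = 5.298 − (-0.8779)·0.887 = 6.077.
CV = √(exp(σ²)−1) = √(exp(0.7873)−1) = 1.094.

σ ≈ 0.887, CV ≈ 1.094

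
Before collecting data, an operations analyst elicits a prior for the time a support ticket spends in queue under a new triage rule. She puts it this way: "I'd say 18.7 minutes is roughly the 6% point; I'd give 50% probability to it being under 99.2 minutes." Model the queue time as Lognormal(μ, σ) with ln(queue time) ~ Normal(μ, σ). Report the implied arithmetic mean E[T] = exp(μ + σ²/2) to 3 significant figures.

If T ~ Lognormal(μ,σ) then ln T ~ Normal(μ,σ), so the p-quantile of ln T is μ + z_p·σ.
ln(18.7) = 2.929 and ln(99.2) = 4.597; z_{0.06} = -1.555, z_{0.5} = 0.
σ = (4.597 − 2.929)/(0 − (-1.555)) = 1.073.
μ = 2.929 − (-1.555)·1.073 = 4.597.
E[T] = exp(μ + σ²/2) = exp(4.597 + 0.5759) = 176 minutes.

E[T] ≈ 176 minutes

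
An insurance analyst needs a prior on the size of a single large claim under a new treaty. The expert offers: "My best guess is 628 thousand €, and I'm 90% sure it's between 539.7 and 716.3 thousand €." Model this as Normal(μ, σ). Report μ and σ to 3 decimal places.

A symmetric 90% interval runs μ ± z·σ with z = 1.645.
Half-width = 88.3, so σ = 88.3/1.645 = 53.683.
μ is the stated best guess, 628.000.

μ = 628.000, σ = 53.683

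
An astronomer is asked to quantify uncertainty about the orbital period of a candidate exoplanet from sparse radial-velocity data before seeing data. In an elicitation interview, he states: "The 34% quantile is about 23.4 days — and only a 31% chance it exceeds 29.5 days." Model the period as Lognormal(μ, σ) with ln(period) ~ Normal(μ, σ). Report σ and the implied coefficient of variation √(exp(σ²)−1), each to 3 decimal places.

σ ≈ 0.255, CV ≈ 0.259

If T ~ Lognormal(μ,σ) then ln T ~ Normal(μ,σ), so the p-quantile of ln T is μ + z_p·σ.
ln(23.4) = 3.153 and ln(29.5) = 3.384; z_{0.34} = -0.4125, z_{0.69} = 0.4959.
σ = (3.384 − 3.153)/(0.4959 − (-0.4125)) = 0.255.
μ = 3.153 − (-0.4125)·0.255 = 3.258.
CV = √(exp(σ²)−1) = √(exp(0.0650)−1) = 0.259.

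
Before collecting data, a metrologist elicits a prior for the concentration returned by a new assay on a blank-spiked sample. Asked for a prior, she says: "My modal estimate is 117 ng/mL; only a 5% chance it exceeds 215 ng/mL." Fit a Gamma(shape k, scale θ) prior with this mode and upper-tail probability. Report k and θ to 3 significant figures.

Gamma(k,θ) with k>1 has mode (k−1)θ, so θ = 117/(k−1).
Need P(X < 215) = 0.95 with θ tied to k this way. Start at k = 2, θ = 117: P(X<215) ≈ 0.548.
Too low — raise k to concentrate. Iterating converges to k ≈ 8.52.
Then θ = 117/(8.52−1) ≈ 15.6.

k ≈ 8.52, θ ≈ 15.6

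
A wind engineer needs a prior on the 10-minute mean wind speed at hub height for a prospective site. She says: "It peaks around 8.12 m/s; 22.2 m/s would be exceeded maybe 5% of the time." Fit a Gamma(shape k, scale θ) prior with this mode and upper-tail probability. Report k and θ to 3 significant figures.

k ≈ 3.65, θ ≈ 3.06

Gamma(k,θ) with k>1 has mode (k−1)θ, so θ = 8.12/(k−1).
Need P(X < 22.2) = 0.95 with θ tied to k this way. Start at k = 2, θ = 8.12: P(X<22.2) ≈ 0.757.
Too low — raise k to concentrate. Iterating converges to k ≈ 3.65.
Then θ = 8.12/(3.65−1) ≈ 3.06.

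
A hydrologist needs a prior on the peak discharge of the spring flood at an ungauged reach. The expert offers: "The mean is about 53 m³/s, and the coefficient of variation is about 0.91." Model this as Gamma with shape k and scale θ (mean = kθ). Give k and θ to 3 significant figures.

k ≈ 1.21, θ ≈ 43.9

For Gamma(k, scale θ): mean = kθ, variance = kθ², so CV = 1/√k.
CV = 0.91, hence k = 1/CV² = 1.21.
Then θ = mean/k = 53/1.21 = 43.9.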